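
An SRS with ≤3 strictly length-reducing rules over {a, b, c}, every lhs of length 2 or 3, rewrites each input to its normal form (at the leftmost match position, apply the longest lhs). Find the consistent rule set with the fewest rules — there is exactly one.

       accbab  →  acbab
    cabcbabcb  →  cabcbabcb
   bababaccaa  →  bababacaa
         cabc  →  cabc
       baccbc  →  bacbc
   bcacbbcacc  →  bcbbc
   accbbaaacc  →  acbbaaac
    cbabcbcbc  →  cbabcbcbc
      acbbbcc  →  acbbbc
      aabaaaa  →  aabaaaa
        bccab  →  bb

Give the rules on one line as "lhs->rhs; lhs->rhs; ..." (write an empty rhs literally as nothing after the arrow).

  | accbab => acbab
  | cabcbabcb
  | bababaccaa => bababacaa
  | cabc

bca->b; cc->c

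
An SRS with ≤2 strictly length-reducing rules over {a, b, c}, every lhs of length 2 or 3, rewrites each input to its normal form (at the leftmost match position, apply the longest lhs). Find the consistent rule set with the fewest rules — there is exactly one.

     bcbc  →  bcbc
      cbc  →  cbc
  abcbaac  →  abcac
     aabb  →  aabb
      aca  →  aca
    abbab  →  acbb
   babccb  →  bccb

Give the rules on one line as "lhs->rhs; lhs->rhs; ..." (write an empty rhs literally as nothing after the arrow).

  | bcbc
  | cbc
  | abcbaac => abcac
  | aabb

ba->; bba->cb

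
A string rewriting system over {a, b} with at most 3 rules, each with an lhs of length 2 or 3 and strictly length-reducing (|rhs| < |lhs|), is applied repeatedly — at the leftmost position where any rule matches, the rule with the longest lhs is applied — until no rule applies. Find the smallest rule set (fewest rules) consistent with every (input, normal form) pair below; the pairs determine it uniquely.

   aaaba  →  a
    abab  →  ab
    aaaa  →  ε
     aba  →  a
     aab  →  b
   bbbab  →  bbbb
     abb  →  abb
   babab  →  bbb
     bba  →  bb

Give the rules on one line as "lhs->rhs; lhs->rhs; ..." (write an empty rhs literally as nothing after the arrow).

aa->; aba->a; ba->b

  | aaaba => aba => a
  | abab => ab
  | aaaa => aa => ε
  | aba => a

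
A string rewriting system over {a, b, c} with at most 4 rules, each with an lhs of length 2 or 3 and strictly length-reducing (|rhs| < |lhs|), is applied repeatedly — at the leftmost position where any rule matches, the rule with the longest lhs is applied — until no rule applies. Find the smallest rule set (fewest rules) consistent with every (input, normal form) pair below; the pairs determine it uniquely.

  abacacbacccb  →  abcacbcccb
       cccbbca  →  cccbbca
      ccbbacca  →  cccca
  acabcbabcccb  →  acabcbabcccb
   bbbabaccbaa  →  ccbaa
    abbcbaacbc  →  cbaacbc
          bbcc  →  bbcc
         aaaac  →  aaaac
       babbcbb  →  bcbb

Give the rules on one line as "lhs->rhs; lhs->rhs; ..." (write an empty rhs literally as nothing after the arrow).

  | abacacbacccb => abcacbacccb => abcacbcccb
  | cccbbca
  | ccbbacca => cccca
  | acabcbabcccb

abb->; bac->bc; bba->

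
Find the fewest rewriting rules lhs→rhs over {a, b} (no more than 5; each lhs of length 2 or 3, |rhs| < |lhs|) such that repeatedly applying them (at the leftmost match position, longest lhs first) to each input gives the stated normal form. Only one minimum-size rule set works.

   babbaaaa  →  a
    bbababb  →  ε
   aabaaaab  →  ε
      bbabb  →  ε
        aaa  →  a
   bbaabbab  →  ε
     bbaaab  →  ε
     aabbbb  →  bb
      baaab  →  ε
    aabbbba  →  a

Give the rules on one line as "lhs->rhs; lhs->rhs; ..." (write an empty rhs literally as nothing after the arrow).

aa->a; ab->; abb->; ba->a

  | babbaaaa => abbaaaa => aaaa => aaa => aa => a
  | bbababb => bababb => ababb => abb => ε
  | aabaaaab => abaaaab => aaaab => aaab => aab => ab => ε
  | bbabb => babb => abb => ε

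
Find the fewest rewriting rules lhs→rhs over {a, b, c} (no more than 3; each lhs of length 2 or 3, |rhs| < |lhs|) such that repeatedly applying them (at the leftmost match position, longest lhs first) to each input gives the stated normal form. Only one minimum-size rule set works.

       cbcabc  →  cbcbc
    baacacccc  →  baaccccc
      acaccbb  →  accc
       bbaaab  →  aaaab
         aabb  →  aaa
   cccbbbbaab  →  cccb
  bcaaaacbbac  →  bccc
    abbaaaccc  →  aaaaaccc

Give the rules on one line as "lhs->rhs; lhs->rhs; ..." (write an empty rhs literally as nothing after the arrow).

bb->a; ca->c

  | cbcabc => cbcbc
  | baacacccc => baaccccc
  | acaccbb => acccbb => accca => accc
  | bbaaab => aaaab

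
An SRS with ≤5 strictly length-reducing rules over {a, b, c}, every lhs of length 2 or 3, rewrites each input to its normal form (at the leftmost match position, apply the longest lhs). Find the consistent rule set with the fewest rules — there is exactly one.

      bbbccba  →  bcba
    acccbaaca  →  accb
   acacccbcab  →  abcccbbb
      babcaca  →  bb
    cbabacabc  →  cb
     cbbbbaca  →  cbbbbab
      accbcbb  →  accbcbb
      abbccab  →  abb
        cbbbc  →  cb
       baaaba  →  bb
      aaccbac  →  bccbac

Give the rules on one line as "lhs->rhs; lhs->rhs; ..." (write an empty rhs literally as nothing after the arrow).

  | bbbccba => bcba
  | acccbaaca => acccbbca => accca => accb
  | acacccbcab => abcccbcab => abcccbbb
  | babcaca => babbca => baa => bb

aa->b; aba->; bbc->; ca->b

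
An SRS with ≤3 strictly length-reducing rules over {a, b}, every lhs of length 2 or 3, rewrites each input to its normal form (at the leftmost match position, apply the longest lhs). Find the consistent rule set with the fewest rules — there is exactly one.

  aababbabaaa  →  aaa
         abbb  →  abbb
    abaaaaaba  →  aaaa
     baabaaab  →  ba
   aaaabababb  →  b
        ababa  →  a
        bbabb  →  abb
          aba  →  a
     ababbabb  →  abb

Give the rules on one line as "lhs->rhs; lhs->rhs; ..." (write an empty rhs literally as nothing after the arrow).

  | aababbabaaa => abbabaaa => ababaaa => abaaa => aaa
  | abbb
  | abaaaaaba => aaaaaba => aaaa
  | baabaaab => baaab => ba

aab->; aba->a; bab->ab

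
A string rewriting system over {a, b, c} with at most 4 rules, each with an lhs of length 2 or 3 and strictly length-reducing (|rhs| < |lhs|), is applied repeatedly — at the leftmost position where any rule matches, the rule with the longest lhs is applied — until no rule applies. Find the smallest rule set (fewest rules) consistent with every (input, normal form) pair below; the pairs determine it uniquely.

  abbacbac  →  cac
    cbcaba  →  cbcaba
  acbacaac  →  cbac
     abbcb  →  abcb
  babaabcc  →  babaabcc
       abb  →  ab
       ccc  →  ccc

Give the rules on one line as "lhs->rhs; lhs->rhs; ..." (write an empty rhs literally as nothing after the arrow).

aca->b; acb->c; bb->b; bba->

  | abbacbac => acbac => cac
  | cbcaba
  | acbacaac => cacaac => cbac
  | abbcb => abcb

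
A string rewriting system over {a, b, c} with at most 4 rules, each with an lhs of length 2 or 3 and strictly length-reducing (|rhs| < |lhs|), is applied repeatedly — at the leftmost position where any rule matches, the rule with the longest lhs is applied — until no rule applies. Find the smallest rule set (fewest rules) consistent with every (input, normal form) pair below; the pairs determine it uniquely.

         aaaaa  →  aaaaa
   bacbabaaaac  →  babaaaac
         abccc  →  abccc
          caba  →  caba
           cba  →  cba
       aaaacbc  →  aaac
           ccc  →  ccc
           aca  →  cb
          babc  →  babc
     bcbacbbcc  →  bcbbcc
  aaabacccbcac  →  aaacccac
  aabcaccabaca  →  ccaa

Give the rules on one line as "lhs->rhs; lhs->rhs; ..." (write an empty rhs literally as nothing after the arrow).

  | aaaaa
  | bacbabaaaac => babaaaac
  | abccc
  | caba

aca->cb; acb->; bac->; bca->ca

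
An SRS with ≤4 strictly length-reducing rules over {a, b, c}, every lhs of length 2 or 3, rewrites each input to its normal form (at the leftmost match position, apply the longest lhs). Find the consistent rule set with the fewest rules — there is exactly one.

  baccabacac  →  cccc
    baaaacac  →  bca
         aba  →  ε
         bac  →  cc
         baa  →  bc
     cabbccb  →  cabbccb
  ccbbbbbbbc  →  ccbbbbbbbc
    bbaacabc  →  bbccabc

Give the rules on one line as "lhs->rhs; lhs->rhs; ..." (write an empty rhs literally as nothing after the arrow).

ac->; ba->c; baa->bc

  | baccabacac => cccabacac => cccaccac => ccccac => cccc
  | baaaacac => bcaacac => bcaac => bca
  | aba => ac => ε
  | bac => cc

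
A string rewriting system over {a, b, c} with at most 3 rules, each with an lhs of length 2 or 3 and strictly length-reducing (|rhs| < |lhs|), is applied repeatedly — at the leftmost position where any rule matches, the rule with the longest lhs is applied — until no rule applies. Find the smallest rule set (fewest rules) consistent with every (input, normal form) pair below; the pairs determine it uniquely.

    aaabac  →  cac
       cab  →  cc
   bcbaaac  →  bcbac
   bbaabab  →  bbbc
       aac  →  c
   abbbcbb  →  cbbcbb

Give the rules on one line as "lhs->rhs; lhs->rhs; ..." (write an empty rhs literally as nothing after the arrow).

aa->; ab->c

  | aaabac => abac => cac
  | cab => cc
  | bcbaaac => bcbac
  | bbaabab => bbbab => bbbc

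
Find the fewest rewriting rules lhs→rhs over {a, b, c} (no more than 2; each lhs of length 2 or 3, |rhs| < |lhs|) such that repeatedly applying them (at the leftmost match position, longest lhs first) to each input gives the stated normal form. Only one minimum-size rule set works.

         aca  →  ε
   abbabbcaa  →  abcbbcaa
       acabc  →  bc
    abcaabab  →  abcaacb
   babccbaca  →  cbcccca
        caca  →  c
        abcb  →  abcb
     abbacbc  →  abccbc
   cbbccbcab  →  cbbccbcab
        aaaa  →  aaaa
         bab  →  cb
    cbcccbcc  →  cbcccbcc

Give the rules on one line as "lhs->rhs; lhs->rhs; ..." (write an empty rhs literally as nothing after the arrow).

aca->; ba->c

  | aca => ε
  | abbabbcaa => abcbbcaa
  | acabc => bc
  | abcaabab => abcaacb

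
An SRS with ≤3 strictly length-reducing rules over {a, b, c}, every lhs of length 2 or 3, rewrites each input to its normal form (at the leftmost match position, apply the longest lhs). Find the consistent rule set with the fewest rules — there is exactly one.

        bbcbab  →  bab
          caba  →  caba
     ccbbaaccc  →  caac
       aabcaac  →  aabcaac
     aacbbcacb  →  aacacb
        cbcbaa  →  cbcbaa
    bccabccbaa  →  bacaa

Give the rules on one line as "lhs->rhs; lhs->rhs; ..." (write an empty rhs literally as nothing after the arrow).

bb->c; cc->

  | bbcbab => ccbab => bab
  | caba
  | ccbbaaccc => bbaaccc => caaccc => caac
  | aabcaac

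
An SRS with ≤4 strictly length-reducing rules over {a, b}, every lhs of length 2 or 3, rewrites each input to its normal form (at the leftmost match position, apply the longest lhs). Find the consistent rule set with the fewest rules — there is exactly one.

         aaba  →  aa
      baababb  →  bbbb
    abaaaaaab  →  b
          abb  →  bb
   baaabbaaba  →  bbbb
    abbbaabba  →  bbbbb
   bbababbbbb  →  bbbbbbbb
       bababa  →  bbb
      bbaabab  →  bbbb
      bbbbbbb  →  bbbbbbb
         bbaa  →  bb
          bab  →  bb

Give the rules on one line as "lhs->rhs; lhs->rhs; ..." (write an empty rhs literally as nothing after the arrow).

ab->b; aba->a; ba->b

  | aaba => aa
  | baababb => bababb => bbabb => bbbb
  | abaaaaaab => aaaaaab => aaaaab => aaaab => aaab => aab => ab => b
  | abb => bb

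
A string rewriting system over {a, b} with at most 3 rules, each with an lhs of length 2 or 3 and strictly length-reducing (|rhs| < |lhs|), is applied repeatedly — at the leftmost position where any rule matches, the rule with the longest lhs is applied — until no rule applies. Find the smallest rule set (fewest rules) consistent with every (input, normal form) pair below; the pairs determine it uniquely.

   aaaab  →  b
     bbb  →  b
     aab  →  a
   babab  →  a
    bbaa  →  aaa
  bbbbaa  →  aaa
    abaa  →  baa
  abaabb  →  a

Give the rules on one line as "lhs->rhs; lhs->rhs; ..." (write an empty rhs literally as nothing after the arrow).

aab->bb; ab->b; bb->a

  | aaaab => aabb => bbb => ab => b
  | bbb => ab => b
  | aab => bb => a
  | babab => bbab => aab => bb => a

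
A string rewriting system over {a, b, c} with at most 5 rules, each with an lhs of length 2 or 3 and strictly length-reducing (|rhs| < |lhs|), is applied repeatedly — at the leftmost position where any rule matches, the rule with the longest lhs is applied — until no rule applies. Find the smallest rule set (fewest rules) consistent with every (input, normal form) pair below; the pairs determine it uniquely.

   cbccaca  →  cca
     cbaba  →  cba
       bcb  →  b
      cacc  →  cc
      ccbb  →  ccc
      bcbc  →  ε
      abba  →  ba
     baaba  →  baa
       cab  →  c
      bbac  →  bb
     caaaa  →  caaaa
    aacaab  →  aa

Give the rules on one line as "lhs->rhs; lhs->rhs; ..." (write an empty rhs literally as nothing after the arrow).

  | cbccaca => ccaca => cca
  | cbaba => cba
  | bcb => b
  | cacc => cc

ab->; ac->; bc->; cbb->cc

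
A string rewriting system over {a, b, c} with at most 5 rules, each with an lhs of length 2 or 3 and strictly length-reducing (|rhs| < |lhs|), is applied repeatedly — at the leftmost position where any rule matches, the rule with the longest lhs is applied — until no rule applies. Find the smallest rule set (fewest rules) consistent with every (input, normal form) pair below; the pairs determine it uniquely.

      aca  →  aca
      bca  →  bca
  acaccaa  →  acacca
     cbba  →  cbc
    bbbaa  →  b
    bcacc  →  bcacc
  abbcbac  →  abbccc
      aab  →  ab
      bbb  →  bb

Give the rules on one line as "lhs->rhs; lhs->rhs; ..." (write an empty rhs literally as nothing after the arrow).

  | aca
  | bca
  | acaccaa => acacca
  | cbba => cbc

aa->a; ba->c; baa->; bbb->bb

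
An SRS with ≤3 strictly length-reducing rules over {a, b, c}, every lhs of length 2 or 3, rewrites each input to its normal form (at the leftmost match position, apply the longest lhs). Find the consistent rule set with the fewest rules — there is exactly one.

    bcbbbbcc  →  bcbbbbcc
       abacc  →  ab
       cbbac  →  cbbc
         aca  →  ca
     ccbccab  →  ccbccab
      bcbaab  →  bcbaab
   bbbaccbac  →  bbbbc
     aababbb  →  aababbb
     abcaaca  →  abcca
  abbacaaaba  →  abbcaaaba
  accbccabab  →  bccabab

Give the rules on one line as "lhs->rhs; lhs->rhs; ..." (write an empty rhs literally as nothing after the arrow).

ac->c; acc->

  | bcbbbbcc
  | abacc => ab
  | cbbac => cbbc
  | aca => ca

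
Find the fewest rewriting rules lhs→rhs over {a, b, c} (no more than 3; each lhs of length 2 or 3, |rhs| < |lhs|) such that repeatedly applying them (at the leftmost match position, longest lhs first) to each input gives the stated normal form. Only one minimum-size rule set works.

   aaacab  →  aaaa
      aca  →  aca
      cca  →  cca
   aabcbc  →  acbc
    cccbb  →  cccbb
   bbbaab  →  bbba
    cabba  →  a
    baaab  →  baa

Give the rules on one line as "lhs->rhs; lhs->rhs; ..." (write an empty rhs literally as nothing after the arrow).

  | aaacab => aaaa
  | aca
  | cca
  | aabcbc => acbc

ab->; cab->a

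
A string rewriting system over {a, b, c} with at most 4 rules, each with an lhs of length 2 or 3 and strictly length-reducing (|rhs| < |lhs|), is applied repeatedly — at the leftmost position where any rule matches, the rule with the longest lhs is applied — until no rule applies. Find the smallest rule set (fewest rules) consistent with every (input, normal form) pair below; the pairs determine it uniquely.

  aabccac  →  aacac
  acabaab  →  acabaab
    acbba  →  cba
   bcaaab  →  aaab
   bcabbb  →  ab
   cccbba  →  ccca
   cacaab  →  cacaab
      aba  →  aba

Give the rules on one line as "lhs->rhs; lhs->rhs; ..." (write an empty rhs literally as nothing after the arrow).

acb->c; bb->; bc->

  | aabccac => aacac
  | acabaab
  | acbba => cba
  | bcaaab => aaab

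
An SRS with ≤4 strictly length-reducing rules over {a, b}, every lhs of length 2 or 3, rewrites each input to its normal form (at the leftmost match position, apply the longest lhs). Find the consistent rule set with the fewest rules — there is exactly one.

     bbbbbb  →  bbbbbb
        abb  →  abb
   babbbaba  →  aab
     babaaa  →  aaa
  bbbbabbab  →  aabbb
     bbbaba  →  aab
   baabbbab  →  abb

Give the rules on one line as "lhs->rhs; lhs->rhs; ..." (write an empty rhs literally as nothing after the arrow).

aba->ba; ba->a; bba->ab

  | bbbbbb
  | abb
  | babbbaba => abbbaba => ababba => babba => abba => aab
  | babaaa => abaaa => baaa => aaa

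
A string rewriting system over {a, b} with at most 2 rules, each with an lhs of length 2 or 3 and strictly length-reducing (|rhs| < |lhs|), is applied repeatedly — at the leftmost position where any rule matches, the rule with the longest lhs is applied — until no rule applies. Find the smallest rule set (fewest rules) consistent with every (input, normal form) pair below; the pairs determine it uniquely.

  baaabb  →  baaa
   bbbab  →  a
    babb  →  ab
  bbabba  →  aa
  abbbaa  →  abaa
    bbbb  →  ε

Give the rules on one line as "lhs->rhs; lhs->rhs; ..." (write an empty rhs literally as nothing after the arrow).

bab->a; bb->

  | baaabb => baaa
  | bbbab => bab => a
  | babb => ab
  | bbabba => abba => aa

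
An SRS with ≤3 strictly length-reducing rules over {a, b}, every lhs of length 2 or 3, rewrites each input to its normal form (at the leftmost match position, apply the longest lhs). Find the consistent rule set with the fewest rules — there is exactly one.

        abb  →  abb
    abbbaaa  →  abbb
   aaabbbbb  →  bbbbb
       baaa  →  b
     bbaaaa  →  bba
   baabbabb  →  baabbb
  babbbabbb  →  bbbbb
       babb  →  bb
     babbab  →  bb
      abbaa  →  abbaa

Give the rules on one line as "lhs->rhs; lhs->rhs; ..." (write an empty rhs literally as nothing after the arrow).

  | abb
  | abbbaaa => abbb
  | aaabbbbb => bbbbb
  | baaa => b

aaa->; bab->b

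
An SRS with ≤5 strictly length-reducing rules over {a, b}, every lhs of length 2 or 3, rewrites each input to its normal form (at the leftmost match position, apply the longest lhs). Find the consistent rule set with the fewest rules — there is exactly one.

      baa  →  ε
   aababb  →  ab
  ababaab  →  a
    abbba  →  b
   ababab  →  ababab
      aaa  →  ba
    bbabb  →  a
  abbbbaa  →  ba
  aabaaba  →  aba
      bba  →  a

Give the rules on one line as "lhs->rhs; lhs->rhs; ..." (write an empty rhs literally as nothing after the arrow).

aa->b; aab->ba; bb->; bbb->bb

  | baa => bb => ε
  | aababb => baabb => bbab => ab
  | ababaab => ababba => abaa => abb => a
  | abbba => abba => aa => b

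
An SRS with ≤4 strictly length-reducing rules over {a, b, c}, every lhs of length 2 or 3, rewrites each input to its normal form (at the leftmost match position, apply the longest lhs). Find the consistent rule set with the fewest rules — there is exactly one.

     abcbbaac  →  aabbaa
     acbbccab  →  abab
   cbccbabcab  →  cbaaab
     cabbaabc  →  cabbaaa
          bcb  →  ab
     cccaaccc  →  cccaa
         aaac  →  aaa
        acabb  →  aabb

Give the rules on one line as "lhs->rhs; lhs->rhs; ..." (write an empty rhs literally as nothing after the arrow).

  | abcbbaac => aabbaac => aabbaa
  | acbbccab => abbccab => abab
  | cbccbabcab => cbabcab => cbaaab
  | cabbaabc => cabbaaa

ac->a; bc->a; bcc->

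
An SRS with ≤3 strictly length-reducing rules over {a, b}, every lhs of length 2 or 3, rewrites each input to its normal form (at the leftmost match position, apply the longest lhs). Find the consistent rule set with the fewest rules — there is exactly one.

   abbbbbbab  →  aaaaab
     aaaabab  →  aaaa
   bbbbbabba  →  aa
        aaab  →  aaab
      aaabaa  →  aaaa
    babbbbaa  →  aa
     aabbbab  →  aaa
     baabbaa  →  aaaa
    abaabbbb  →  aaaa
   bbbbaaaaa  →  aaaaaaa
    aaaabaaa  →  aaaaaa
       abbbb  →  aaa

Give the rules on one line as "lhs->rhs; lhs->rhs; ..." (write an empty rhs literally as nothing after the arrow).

ba->; bab->; bb->a

  | abbbbbbab => aabbbbab => aaabbab => aaaaab
  | aaaabab => aaaa
  | bbbbbabba => abbbabba => aababba => aaba => aa
  | aaab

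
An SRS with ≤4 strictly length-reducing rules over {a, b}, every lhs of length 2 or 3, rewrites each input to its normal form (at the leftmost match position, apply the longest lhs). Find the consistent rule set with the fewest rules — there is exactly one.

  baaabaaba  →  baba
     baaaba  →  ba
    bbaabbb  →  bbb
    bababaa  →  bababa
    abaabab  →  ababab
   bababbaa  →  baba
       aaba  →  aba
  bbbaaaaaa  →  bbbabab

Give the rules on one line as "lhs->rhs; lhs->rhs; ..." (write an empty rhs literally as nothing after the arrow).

aa->a; aaa->ab; abb->

  | baaabaaba => babbaaba => baaba => baba
  | baaaba => babba => ba
  | bbaabbb => bbabbb => bbb
  | bababaa => bababa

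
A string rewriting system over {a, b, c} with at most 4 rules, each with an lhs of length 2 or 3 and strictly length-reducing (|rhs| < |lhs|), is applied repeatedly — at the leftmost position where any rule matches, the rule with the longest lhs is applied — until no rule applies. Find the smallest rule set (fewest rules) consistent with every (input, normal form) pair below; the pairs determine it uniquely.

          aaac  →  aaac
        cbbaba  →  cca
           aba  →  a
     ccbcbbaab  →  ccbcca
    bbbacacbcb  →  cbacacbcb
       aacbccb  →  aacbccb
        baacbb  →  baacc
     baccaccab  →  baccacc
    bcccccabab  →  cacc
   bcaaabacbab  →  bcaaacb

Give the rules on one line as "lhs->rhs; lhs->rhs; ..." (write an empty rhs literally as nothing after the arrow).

  | aaac
  | cbbaba => ccaba => cca
  | aba => a
  | ccbcbbaab => ccbccaab => ccbcca

ab->; bb->c; ccc->ba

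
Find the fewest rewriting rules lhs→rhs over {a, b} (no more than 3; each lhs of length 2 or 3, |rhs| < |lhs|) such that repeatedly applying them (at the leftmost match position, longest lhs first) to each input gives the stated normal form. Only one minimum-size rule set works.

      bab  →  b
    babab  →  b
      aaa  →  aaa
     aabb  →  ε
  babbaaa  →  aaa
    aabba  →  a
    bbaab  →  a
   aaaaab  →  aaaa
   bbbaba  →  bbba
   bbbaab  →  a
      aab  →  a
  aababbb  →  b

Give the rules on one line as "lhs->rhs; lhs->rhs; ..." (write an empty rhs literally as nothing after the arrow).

ab->; baa->aa

  | bab => b
  | babab => bab => b
  | aaa
  | aabb => ab => ε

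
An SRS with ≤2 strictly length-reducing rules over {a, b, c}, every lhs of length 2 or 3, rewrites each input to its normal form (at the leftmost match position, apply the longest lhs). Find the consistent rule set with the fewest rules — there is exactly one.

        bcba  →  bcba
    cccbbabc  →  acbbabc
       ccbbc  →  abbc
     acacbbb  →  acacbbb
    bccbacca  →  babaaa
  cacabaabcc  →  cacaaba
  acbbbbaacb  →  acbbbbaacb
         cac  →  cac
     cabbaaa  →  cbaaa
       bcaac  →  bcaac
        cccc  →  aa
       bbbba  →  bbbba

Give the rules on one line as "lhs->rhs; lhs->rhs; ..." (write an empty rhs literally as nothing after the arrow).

cab->c; cc->a

  | bcba
  | cccbbabc => acbbabc
  | ccbbc => abbc
  | acacbbb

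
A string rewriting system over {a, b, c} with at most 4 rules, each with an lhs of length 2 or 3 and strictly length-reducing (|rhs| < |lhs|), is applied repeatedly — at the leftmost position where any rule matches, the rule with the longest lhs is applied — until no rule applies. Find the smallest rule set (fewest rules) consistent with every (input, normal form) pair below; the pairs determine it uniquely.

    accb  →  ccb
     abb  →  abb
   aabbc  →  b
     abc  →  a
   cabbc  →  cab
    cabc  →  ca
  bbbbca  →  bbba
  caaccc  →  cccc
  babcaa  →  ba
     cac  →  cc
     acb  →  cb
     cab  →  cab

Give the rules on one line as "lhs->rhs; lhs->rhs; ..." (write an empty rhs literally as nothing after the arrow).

  | accb => ccb
  | abb
  | aabbc => bbc => b
  | abc => a

aa->; ac->c; bc->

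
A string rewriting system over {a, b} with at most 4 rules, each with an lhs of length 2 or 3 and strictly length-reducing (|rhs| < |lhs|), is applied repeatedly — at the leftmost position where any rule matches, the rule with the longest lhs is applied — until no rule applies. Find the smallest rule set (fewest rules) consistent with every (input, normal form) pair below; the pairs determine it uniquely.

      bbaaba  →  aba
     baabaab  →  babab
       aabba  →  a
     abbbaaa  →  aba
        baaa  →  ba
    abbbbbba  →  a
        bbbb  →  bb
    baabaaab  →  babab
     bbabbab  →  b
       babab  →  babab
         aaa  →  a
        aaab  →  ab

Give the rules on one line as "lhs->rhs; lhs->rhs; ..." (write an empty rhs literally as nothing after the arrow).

aa->a; bba->; bbb->b

  | bbaaba => aba
  | baabaab => babaab => babab
  | aabba => abba => a
  | abbbaaa => abaaa => abaa => aba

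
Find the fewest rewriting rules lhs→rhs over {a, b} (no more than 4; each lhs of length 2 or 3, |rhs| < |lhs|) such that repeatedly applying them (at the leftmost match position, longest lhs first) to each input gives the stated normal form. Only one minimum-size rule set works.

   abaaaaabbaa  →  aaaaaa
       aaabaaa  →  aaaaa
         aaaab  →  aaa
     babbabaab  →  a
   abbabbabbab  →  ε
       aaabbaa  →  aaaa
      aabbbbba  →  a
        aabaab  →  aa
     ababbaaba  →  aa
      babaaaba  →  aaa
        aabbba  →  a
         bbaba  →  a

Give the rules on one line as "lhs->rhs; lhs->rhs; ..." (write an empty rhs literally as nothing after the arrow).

  | abaaaaabbaa => aaaaabbaa => aaaaaa
  | aaabaaa => aaaaa
  | aaaab => aaa
  | babbabaab => abbabaab => abaab => aab => a

ab->; abb->; ba->a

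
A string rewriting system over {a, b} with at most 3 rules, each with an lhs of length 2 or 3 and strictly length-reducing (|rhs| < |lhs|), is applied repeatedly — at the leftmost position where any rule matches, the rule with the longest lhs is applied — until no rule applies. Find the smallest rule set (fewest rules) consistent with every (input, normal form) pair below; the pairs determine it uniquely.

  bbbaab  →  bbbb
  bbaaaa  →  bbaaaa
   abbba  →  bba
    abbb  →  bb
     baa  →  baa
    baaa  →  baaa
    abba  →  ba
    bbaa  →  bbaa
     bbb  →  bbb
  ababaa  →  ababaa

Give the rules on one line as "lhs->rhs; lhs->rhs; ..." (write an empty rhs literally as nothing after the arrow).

aab->b; abb->b

  | bbbaab => bbbb
  | bbaaaa
  | abbba => bba
  | abbb => bb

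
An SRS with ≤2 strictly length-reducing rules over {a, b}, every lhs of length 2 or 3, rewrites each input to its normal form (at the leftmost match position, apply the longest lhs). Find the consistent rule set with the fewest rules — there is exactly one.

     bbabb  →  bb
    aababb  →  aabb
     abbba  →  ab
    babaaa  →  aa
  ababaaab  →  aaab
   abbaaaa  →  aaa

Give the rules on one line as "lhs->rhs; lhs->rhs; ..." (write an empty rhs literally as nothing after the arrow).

ba->; bbb->bb

  | bbabb => bbb => bb
  | aababb => aabb
  | abbba => abba => ab
  | babaaa => baaa => aa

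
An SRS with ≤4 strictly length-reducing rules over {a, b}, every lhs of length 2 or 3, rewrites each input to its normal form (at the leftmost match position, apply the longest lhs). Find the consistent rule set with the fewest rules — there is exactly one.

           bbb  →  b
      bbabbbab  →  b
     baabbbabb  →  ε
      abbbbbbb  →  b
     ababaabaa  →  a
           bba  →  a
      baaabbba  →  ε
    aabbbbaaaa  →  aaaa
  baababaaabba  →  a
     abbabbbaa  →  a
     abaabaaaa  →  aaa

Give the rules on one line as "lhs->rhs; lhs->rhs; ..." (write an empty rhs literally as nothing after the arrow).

ab->b; ba->; bb->

  | bbb => b
  | bbabbbab => abbbab => bbbab => bab => b
  | baabbbabb => abbbabb => bbbabb => babb => bb => ε
  | abbbbbbb => bbbbbbb => bbbbb => bbb => b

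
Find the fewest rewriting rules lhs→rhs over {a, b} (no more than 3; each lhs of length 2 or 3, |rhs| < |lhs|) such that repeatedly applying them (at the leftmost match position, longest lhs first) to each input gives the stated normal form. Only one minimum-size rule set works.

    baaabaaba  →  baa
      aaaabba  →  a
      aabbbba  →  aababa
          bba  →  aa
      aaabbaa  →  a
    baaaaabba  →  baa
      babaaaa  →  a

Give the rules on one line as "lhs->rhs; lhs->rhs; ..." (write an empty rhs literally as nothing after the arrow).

  | baaabaaba => bbbaaba => baaaba => bbba => baa
  | aaaabba => babba => baaa => bb => a
  | aabbbba => aababa
  | bba => aa

aaa->b; bb->a; bbb->ba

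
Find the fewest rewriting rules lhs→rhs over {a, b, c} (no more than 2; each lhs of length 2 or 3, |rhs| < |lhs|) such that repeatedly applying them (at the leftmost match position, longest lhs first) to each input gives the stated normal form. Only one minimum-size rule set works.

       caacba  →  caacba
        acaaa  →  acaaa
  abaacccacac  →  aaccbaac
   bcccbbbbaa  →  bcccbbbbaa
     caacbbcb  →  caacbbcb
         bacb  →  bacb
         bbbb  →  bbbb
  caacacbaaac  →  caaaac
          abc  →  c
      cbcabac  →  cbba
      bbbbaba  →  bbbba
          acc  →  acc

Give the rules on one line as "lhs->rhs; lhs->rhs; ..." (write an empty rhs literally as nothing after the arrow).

  | caacba
  | acaaa
  | abaacccacac => aacccacac => aaccbaac
  | bcccbbbbaa

ab->; cac->ba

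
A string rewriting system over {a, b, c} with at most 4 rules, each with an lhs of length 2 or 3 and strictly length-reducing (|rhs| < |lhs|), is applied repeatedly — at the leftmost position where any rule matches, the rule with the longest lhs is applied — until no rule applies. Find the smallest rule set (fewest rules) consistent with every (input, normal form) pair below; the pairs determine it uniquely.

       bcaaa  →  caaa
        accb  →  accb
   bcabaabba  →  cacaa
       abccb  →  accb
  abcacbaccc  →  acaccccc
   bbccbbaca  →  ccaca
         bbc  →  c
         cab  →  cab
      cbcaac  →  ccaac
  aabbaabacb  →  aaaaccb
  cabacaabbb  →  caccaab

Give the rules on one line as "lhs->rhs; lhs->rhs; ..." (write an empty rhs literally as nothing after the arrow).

ba->c; bb->; bc->c

  | bcaaa => caaa
  | accb
  | bcabaabba => cabaabba => cacabba => cacaa
  | abccb => accb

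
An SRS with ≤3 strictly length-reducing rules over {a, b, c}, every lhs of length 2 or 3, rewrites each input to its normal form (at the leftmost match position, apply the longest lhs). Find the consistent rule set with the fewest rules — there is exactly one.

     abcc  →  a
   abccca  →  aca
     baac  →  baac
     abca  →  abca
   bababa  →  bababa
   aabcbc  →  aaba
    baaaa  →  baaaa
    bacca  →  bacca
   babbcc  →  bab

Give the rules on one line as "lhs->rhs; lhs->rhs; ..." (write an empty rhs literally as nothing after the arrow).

bcc->; cbc->a

  | abcc => a
  | abccca => aca
  | baac
  | abca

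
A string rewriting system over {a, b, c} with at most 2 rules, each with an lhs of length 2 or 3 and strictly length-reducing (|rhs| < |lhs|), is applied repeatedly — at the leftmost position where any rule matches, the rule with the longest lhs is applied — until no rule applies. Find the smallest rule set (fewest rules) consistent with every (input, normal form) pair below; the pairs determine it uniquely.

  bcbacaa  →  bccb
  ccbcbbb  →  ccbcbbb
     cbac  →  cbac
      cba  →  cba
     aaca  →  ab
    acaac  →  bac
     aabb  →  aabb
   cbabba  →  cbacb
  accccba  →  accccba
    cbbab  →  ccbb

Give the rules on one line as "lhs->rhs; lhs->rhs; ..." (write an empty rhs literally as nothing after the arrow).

  | bcbacaa => bcbba => bccb
  | ccbcbbb
  | cbac
  | cba

aca->b; bba->cb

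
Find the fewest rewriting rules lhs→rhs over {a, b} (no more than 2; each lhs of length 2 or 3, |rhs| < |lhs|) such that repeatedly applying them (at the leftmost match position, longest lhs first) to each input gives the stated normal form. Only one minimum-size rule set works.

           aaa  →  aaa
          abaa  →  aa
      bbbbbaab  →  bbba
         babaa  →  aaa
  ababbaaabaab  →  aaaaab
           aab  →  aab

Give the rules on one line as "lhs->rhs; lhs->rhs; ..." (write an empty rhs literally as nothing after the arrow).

baa->a; bab->a

  | aaa
  | abaa => aa
  | bbbbbaab => bbbbab => bbba
  | babaa => aaa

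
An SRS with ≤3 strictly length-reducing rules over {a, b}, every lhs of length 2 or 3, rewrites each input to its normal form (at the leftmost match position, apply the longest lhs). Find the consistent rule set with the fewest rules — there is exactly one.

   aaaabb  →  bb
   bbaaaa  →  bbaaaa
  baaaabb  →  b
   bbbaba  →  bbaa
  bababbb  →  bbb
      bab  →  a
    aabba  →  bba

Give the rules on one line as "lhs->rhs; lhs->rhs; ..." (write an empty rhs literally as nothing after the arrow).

ab->b; bab->a

  | aaaabb => aaabb => aabb => abb => bb
  | bbaaaa
  | baaaabb => baaabb => baabb => babb => ab => b
  | bbbaba => bbaa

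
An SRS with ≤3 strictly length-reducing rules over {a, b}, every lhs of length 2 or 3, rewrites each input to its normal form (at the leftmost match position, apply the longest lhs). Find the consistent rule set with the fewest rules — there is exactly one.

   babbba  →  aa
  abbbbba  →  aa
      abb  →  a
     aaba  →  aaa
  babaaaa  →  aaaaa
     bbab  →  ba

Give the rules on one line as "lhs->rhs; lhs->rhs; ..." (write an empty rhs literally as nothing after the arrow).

ab->a; bab->a

  | babbba => abba => aba => aa
  | abbbbba => abbbba => abbba => abba => aba => aa
  | abb => ab => a
  | aaba => aaa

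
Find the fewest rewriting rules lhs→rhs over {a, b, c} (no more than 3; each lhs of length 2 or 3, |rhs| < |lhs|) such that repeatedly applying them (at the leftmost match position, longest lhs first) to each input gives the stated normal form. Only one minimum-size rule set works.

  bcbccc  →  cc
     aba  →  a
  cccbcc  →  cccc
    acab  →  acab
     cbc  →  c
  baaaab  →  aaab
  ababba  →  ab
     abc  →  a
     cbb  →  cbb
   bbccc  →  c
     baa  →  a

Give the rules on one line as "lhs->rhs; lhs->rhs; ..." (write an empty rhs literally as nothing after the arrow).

  | bcbccc => bccc => cc
  | aba => a
  | cccbcc => cccc
  | acab

ba->; bc->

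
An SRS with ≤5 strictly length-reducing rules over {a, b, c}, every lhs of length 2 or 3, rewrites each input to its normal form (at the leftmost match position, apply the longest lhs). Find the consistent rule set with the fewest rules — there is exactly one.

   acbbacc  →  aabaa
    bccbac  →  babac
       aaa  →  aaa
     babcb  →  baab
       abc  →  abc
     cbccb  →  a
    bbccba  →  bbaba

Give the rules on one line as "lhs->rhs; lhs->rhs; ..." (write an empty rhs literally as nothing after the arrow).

  | acbbacc => aabacc => aabaa
  | bccbac => babac
  | aaa
  | babcb => baab

bcb->ab; cb->a; cbc->; cc->a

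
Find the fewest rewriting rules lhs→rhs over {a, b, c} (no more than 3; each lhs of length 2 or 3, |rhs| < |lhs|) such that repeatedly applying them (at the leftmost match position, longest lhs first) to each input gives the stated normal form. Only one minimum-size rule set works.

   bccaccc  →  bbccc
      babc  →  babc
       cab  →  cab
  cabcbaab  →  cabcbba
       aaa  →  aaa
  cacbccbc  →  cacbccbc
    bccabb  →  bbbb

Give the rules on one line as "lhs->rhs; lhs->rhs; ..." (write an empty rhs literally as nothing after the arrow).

aab->ba; cca->b

  | bccaccc => bbccc
  | babc
  | cab
  | cabcbaab => cabcbba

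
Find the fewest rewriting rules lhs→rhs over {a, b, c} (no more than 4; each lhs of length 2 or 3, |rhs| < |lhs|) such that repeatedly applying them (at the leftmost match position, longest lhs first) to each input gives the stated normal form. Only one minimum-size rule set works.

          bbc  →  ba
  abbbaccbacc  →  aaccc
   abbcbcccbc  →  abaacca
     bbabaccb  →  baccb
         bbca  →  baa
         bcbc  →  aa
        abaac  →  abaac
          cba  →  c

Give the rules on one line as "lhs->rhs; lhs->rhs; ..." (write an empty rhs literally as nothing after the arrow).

bba->; bc->a; cba->c

  | bbc => ba
  | abbbaccbacc => abccbacc => aacbacc => aaccc
  | abbcbcccbc => ababcccbc => abaaccbc => abaacca
  | bbabaccb => baccb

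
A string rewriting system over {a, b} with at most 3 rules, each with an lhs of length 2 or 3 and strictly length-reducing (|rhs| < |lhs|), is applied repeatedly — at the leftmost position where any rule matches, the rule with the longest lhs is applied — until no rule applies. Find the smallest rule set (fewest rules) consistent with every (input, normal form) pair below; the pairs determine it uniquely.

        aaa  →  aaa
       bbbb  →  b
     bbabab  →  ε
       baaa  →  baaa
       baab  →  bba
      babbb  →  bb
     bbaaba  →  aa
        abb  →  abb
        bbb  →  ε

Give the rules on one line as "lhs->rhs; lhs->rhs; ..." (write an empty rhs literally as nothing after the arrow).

  | aaa
  | bbbb => b
  | bbabab => bab => ε
  | baaa

aab->ba; bab->; bbb->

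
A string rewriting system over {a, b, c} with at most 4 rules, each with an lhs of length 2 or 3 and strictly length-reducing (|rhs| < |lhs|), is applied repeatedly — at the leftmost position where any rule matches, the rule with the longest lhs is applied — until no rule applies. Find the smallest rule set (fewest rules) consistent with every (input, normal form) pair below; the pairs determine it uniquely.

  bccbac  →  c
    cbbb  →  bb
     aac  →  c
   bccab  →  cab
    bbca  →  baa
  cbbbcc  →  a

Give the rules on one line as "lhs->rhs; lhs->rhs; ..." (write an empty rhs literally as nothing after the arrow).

  | bccbac => acbac => cbac => ac => c
  | cbbb => bb
  | aac => ac => c
  | bccab => acab => cab

ac->c; bc->a; cb->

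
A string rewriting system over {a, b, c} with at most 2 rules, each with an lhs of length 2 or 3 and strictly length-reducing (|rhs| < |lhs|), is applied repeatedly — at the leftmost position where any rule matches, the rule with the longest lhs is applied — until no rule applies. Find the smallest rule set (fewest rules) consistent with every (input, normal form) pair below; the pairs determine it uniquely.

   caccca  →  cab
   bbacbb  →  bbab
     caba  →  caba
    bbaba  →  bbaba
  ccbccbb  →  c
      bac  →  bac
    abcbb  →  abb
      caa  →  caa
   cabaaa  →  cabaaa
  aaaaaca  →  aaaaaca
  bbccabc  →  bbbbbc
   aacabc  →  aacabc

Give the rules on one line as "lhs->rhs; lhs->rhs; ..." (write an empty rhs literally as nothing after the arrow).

  | caccca => cacbb => cab
  | bbacbb => bbab
  | caba
  | bbaba

cb->; cca->bb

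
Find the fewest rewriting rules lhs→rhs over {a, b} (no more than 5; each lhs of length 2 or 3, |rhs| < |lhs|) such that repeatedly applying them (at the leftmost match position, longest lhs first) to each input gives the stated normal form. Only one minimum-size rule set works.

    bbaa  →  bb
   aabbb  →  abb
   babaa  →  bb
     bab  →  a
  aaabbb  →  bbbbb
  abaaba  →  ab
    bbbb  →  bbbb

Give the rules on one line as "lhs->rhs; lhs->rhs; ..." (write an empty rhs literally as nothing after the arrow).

  | bbaa => bb
  | aabbb => abb
  | babaa => aaa => bb
  | bab => a

aa->; aaa->bb; aab->a; bab->a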